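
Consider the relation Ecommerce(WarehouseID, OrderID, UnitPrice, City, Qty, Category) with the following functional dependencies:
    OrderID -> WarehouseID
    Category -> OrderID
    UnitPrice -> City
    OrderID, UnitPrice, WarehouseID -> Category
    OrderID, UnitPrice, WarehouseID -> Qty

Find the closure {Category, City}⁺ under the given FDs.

Start with {Category, City}.
Category -> OrderID applies; add {OrderID} → now {Category, City, OrderID}.
OrderID -> WarehouseID applies; add {WarehouseID} → now {Category, City, OrderID, WarehouseID}.
No further FD applies.

{Category, City, OrderID, WarehouseID}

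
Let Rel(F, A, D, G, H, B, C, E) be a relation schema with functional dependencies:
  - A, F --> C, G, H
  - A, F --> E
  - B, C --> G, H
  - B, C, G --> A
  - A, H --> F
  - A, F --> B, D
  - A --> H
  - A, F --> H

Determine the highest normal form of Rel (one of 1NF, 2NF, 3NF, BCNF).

Candidate keys: {A}, {B, C}. Prime attributes: {A, B, C}.
Each dependency's left side is a superkey — BCNF holds.

BCNF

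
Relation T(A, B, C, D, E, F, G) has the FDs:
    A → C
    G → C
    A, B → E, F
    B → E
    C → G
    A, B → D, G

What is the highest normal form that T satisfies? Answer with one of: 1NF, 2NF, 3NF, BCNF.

Candidate key: {A, B}. Prime attributes: {A, B}.
A → C breaks BCNF: {A}⁺ = {A, C, G}, so {A} is not a superkey.
A → C has non-prime {C} on the right and a non-superkey on the left, so 3NF fails.
Since {A} ⊂ {A, B} and {A}⁺ ⊇ {C, G} with {C, G} non-prime, there is a partial dependency; 2NF fails.

1NF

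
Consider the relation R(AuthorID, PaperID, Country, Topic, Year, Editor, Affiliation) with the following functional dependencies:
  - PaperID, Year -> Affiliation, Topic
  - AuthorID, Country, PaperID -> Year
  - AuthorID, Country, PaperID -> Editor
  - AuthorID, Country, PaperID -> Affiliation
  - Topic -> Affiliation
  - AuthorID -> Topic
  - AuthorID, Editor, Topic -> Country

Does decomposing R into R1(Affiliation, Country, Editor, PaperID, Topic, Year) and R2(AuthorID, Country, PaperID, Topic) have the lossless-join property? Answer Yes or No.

Common attributes: {Country, PaperID, Topic}; their closure is {Affiliation, Country, PaperID, Topic}.
R1 ⊄ {Affiliation, Country, PaperID, Topic} and R2 ⊄ {Affiliation, Country, PaperID, Topic}, so the split is lossy.

No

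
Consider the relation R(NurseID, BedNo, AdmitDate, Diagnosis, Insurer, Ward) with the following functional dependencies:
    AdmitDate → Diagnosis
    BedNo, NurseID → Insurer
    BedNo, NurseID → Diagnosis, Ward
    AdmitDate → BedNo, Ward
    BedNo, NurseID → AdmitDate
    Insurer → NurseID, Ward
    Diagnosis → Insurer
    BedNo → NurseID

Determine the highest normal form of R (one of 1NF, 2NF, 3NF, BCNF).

Candidate keys: {AdmitDate}, {BedNo}. Prime attributes: {AdmitDate, BedNo}.
For Insurer → NurseID, Ward we have {Insurer}⁺ = {Insurer, NurseID, Ward}; {Insurer} is not a superkey, so BCNF fails.
Insurer → NurseID, Ward has non-prime {NurseID, Ward} on the right and a non-superkey on the left, so 3NF fails.
With only single-attribute keys there can be no partial dependency, so 2NF holds.

2NF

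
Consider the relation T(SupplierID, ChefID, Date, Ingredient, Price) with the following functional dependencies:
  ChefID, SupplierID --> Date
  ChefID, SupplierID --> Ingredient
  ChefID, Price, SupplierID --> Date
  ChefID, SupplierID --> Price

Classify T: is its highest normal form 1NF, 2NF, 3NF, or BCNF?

BCNF

Candidate key: {ChefID, SupplierID}. Prime attributes: {ChefID, SupplierID}.
Every FD has a superkey on the left, so the relation is in BCNF.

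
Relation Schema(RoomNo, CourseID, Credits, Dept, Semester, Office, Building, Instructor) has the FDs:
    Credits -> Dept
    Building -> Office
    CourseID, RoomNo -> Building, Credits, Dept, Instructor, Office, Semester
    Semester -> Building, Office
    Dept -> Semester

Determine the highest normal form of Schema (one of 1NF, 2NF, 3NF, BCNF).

Candidate key: {CourseID, RoomNo}. Prime attributes: {CourseID, RoomNo}.
For Credits -> Dept we have {Credits}⁺ = {Building, Credits, Dept, Office, Semester}; {Credits} is not a superkey, so BCNF fails.
Because {Dept} is non-prime and the left side of Credits -> Dept is not a superkey, the relation is not in 3NF.
No proper subset of a key has a non-prime attribute in its closure, so there is no partial dependency; 2NF holds.

2NF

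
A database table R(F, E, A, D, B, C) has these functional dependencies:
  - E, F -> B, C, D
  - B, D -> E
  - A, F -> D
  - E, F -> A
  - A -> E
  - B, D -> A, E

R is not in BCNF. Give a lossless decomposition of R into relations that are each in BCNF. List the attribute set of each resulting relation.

{A, B, D}; {A, E}; {B, C, D, F}

Candidate keys of the original relation: {A, F}, {B, D, F}, {E, F}.
In {A, B, C, D, E, F}, {B, D} is not a superkey ({B, D}⁺ restricted to this set is {A, B, D, E}), so split on B, D -> A, E into {A, B, D, E} and {B, C, D, F}.
In {A, B, D, E}, {A} is not a superkey ({A}⁺ restricted to this set is {A, E}), so split on A -> E into {A, E} and {A, B, D}.
{A, E}: every determinant is a superkey — BCNF.
{A, B, D}: every determinant is a superkey — BCNF.
{B, C, D, F}: every determinant is a superkey — BCNF.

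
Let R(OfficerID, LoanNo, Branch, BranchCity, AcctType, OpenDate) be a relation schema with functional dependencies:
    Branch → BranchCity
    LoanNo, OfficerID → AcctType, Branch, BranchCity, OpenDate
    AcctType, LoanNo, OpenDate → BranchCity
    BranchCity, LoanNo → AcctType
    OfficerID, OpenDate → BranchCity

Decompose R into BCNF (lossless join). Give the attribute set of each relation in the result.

{AcctType, Branch, LoanNo}; {Branch, BranchCity}; {Branch, LoanNo, OfficerID, OpenDate}

Candidate key of the original relation: {LoanNo, OfficerID}.
{AcctType, Branch, BranchCity, LoanNo, OfficerID, OpenDate}: {Branch} determines {Branch, BranchCity} here but is not a superkey — split on Branch → BranchCity, giving {Branch, BranchCity} and {AcctType, Branch, LoanNo, OfficerID, OpenDate}.
{Branch, BranchCity}: every determinant is a superkey — BCNF.
{AcctType, Branch, LoanNo, OfficerID, OpenDate}: {Branch, LoanNo} determines {AcctType, Branch, LoanNo} here but is not a superkey — split on Branch, LoanNo → AcctType, giving {AcctType, Branch, LoanNo} and {Branch, LoanNo, OfficerID, OpenDate}.
{AcctType, Branch, LoanNo}: every determinant is a superkey — BCNF.
{Branch, LoanNo, OfficerID, OpenDate}: every determinant is a superkey — BCNF.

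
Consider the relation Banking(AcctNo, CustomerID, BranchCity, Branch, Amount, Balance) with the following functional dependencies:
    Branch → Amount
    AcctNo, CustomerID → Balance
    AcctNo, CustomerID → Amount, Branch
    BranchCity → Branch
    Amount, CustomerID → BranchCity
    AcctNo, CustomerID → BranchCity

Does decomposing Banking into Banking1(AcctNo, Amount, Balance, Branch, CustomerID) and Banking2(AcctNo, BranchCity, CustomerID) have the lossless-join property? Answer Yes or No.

Common attributes: {AcctNo, CustomerID}; their closure is {AcctNo, Amount, Balance, Branch, BranchCity, CustomerID}.
This includes all of Banking1, so the common attributes are a superkey of Banking1 — the join is lossless.

Yes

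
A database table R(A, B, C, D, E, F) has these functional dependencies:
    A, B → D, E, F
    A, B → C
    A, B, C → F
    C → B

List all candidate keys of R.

{A, B}, {A, C}

Attributes never on any right-hand side: {A} — every candidate key must contain it.
{A, B} is a candidate key since {A, B}⁺ = {A, B, C, D, E, F} covers every attribute.
{A, C} is a candidate key since {A, C}⁺ = {A, B, C, D, E, F} covers every attribute.
These are minimal and exhaustive — every other superkey contains one of them.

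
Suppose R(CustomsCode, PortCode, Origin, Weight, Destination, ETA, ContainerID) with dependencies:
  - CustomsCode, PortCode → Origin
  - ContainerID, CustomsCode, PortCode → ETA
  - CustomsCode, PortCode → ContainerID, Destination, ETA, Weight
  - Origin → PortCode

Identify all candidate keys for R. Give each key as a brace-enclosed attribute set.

{CustomsCode, Origin}, {CustomsCode, PortCode}

Attributes never on any right-hand side: {CustomsCode} — every candidate key must contain it.
{CustomsCode, Origin}⁺ = {ContainerID, CustomsCode, Destination, ETA, Origin, PortCode, Weight}, which is every attribute, so {CustomsCode, Origin} is a candidate key.
{CustomsCode, PortCode}⁺ = {ContainerID, CustomsCode, Destination, ETA, Origin, PortCode, Weight}, which is every attribute, so {CustomsCode, PortCode} is a candidate key.
Any other superkey properly contains one of these, so there are no further candidate keys.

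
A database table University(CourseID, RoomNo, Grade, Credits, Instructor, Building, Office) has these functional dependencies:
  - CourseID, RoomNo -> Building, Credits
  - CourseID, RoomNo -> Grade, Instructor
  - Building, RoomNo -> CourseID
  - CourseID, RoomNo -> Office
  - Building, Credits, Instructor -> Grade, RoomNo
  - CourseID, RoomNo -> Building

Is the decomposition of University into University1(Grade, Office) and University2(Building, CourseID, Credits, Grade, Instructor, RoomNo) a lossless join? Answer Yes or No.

No

Common attributes: {Grade}; their closure is {Grade}.
Neither University1 nor University2 is contained in that closure, so the decomposition is lossy.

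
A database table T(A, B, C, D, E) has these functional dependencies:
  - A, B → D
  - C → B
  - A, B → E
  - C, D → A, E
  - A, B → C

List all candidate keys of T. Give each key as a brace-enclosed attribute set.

{A, B}, {A, C}, {C, D}

{A, B}⁺ = {A, B, C, D, E}, which is every attribute, so {A, B} is a candidate key.
{A, C}⁺ = {A, B, C, D, E}, which is every attribute, so {A, C} is a candidate key.
{C, D}⁺ = {A, B, C, D, E}, which is every attribute, so {C, D} is a candidate key.
Any other superkey properly contains one of these, so there are no further candidate keys.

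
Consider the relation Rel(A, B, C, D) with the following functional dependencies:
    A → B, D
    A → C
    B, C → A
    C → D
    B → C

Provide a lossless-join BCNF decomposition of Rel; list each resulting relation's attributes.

{A, B, C}; {C, D}

Candidate keys of the original relation: {A}, {B}.
In {A, B, C, D}, {C} is not a superkey ({C}⁺ restricted to this set is {C, D}), so split on C → D into {C, D} and {A, B, C}.
{C, D} has no BCNF violation.
{A, B, C} has no BCNF violation.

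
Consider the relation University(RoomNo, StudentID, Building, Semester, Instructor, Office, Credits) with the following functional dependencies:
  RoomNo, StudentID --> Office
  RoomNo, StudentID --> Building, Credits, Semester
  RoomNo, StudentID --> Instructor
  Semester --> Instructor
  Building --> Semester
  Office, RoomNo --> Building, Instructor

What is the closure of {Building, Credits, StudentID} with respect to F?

{Building, Credits, Instructor, Semester, StudentID}

Start with {Building, Credits, StudentID}.
Building --> Semester applies; add {Semester} → now {Building, Credits, Semester, StudentID}.
Semester --> Instructor applies; add {Instructor} → now {Building, Credits, Instructor, Semester, StudentID}.
No further FD applies.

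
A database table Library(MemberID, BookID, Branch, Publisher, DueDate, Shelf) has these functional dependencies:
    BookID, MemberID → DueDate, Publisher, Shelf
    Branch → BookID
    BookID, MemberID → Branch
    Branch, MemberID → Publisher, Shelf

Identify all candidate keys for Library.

{BookID, MemberID}, {Branch, MemberID}

{MemberID} never appears on the right of any FD, so every key must include it.
{BookID, MemberID}⁺ = {BookID, Branch, DueDate, MemberID, Publisher, Shelf}, which is every attribute, so {BookID, MemberID} is a candidate key.
{Branch, MemberID}⁺ = {BookID, Branch, DueDate, MemberID, Publisher, Shelf}, which is every attribute, so {Branch, MemberID} is a candidate key.
These are minimal and exhaustive — every other superkey contains one of them.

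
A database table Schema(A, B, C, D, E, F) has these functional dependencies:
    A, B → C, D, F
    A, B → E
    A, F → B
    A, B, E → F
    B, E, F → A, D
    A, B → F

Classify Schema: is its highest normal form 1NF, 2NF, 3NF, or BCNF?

BCNF

Candidate keys: {A, B}, {A, F}, {B, E, F}. Prime attributes: {A, B, E, F}.
Every FD has a superkey on the left, so the relation is in BCNF.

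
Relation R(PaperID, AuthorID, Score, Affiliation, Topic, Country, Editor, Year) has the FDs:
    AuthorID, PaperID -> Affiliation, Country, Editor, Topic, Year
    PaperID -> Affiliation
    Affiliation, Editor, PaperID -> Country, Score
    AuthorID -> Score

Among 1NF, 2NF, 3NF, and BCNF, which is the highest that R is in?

1NF

Candidate key: {AuthorID, PaperID}. Prime attributes: {AuthorID, PaperID}.
PaperID -> Affiliation: {PaperID}⁺ = {Affiliation, PaperID}, which is not all of the attributes, so the left side is not a superkey — BCNF is violated.
PaperID -> Affiliation has non-prime {Affiliation} on the right and a non-superkey on the left, so 3NF fails.
Since {AuthorID} ⊂ {AuthorID, PaperID} and {AuthorID}⁺ ⊇ {Score} with {Score} non-prime, there is a partial dependency; 2NF fails.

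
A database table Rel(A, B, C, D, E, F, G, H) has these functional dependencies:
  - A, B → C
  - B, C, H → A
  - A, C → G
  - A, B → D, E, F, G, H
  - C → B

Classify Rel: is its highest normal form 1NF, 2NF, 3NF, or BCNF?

Candidate keys: {A, B}, {A, C}, {C, H}. Prime attributes: {A, B, C, H}.
For C → B we have {C}⁺ = {B, C}; {C} is not a superkey, so BCNF fails.
Since {B} ⊆ prime attributes and every other non-superkey FD also has a prime right side, the schema is in 3NF.

3NF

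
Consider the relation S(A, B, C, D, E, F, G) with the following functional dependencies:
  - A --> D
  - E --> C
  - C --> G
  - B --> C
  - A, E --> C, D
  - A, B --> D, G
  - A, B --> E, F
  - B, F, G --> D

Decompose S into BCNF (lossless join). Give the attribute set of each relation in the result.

Candidate key of the original relation: {A, B}.
{A, B, C, D, E, F, G}: {A} determines {A, D} here but is not a superkey — split on A --> D, giving {A, D} and {A, B, C, E, F, G}.
{A, D} is in BCNF.
{A, B, C, E, F, G}: {E} determines {C, E, G} here but is not a superkey — split on E --> C, G, giving {C, E, G} and {A, B, E, F}.
{C, E, G}: {C} determines {C, G} here but is not a superkey — split on C --> G, giving {C, G} and {C, E}.
{C, G} is in BCNF.
{C, E} is in BCNF.
{A, B, E, F} is in BCNF.

{A, B, E, F}; {A, D}; {C, E}; {C, G}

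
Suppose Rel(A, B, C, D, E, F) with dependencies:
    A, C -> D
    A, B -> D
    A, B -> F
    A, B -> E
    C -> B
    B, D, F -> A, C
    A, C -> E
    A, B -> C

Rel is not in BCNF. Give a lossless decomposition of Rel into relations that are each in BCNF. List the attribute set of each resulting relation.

Candidate keys of the original relation: {A, B}, {A, C}, {B, D, F}, {C, D, F}.
Within {A, B, C, D, E, F}: {C}⁺ ∩ {A, B, C, D, E, F} = {B, C}, not the whole set, so C -> B violates BCNF; decompose into {B, C} and {A, C, D, E, F}.
{B, C} is in BCNF.
{A, C, D, E, F} is in BCNF.

{A, C, D, E, F}; {B, C}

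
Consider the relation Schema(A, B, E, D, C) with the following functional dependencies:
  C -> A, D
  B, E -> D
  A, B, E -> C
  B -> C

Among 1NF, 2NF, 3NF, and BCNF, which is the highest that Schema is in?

Candidate key: {B, E}. Prime attributes: {B, E}.
C -> A, D breaks BCNF: {C}⁺ = {A, C, D}, so {C} is not a superkey.
C -> A, D determines the non-prime attributes {A, D} from a non-superkey — 3NF is violated.
{B} is a proper subset of the key {B, E}, and {B}⁺ contains the non-prime attributes {A, C, D} — a partial dependency, so 2NF is violated.

1NF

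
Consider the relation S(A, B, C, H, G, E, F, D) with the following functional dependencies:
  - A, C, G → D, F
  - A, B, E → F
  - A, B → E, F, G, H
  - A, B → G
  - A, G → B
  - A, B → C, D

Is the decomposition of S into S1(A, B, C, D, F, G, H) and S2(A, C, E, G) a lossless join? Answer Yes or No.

S1 ∩ S2 = {A, C, G}; its closure under F is {A, B, C, D, E, F, G, H}.
S1 is contained in that closure, so S1 ∩ S2 → S1 holds and the join is lossless.

Yes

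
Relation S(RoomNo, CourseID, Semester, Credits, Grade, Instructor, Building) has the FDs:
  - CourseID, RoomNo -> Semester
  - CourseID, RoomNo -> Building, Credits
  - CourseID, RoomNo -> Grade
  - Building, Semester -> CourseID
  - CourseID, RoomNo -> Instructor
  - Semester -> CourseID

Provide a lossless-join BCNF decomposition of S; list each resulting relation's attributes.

{Building, Credits, Grade, Instructor, RoomNo, Semester}; {CourseID, Semester}

Candidate keys of the original relation: {CourseID, RoomNo}, {RoomNo, Semester}.
Within {Building, CourseID, Credits, Grade, Instructor, RoomNo, Semester}: {Building, Semester}⁺ ∩ {Building, CourseID, Credits, Grade, Instructor, RoomNo, Semester} = {Building, CourseID, Semester}, not the whole set, so Building, Semester -> CourseID violates BCNF; decompose into {Building, CourseID, Semester} and {Building, Credits, Grade, Instructor, RoomNo, Semester}.
Within {Building, CourseID, Semester}: {Semester}⁺ ∩ {Building, CourseID, Semester} = {CourseID, Semester}, not the whole set, so Semester -> CourseID violates BCNF; decompose into {CourseID, Semester} and {Building, Semester}.
{CourseID, Semester}: every determinant is a superkey — BCNF.
{Building, Semester}: every determinant is a superkey — BCNF.
{Building, Credits, Grade, Instructor, RoomNo, Semester}: every determinant is a superkey — BCNF.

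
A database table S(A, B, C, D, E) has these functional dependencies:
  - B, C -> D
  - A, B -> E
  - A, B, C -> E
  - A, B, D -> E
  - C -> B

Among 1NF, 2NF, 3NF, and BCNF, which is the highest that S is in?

Candidate key: {A, C}. Prime attributes: {A, C}.
B, C -> D breaks BCNF: {B, C}⁺ = {B, C, D}, so {B, C} is not a superkey.
B, C -> D determines the non-prime attribute {D} from a non-superkey — 3NF is violated.
Since {C} ⊂ {A, C} and {C}⁺ ⊇ {B, D} with {B, D} non-prime, there is a partial dependency; 2NF fails.

1NF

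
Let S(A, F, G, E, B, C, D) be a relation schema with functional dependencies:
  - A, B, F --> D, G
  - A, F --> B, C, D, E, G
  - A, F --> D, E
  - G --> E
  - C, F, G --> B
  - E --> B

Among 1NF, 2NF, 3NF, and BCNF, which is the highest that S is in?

2NF

Candidate key: {A, F}. Prime attributes: {A, F}.
G --> E: {G}⁺ = {B, E, G}, which is not all of the attributes, so the left side is not a superkey — BCNF is violated.
G --> E determines the non-prime attribute {E} from a non-superkey — 3NF is violated.
Checking every proper subset of each key, none determines a non-prime attribute — 2NF is satisfied.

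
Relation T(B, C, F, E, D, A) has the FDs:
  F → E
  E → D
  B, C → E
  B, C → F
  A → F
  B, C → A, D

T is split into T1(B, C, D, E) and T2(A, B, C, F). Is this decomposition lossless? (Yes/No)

T1 ∩ T2 = {B, C}; its closure under F is {A, B, C, D, E, F}.
This includes all of T1, so the common attributes are a superkey of T1 — the join is lossless.

Yes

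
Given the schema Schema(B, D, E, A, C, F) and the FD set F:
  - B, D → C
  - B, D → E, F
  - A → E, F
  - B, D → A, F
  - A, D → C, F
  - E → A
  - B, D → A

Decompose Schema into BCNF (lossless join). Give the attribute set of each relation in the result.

{A, B, D}; {A, C, D}; {A, E, F}

Candidate key of the original relation: {B, D}.
{A, B, C, D, E, F}: {A} determines {A, E, F} here but is not a superkey — split on A → E, F, giving {A, E, F} and {A, B, C, D}.
{A, E, F}: every determinant is a superkey — BCNF.
{A, B, C, D}: {A, D} determines {A, C, D} here but is not a superkey — split on A, D → C, giving {A, C, D} and {A, B, D}.
{A, C, D}: every determinant is a superkey — BCNF.
{A, B, D}: every determinant is a superkey — BCNF.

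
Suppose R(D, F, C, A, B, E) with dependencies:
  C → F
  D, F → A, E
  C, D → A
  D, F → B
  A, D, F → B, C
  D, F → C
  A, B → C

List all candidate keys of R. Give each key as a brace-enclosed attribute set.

No FD produces {D}, so it must be in every candidate key.
{C, D} is a candidate key since {C, D}⁺ = {A, B, C, D, E, F} covers every attribute.
{D, F} is a candidate key since {D, F}⁺ = {A, B, C, D, E, F} covers every attribute.
{A, B, D} is a candidate key since {A, B, D}⁺ = {A, B, C, D, E, F} covers every attribute.
No proper subset of any of these is a key, and no other minimal superkey exists.

{A, B, D}, {C, D}, {D, F}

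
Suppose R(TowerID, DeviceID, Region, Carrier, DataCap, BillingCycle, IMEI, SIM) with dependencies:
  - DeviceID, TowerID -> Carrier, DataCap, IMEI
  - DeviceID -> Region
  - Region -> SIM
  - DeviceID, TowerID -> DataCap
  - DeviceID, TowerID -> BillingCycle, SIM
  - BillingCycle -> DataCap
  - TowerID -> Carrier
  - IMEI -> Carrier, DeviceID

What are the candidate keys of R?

{DeviceID, TowerID}, {IMEI, TowerID}

Attributes never on any right-hand side: {TowerID} — every candidate key must contain it.
{DeviceID, TowerID}⁺ = {BillingCycle, Carrier, DataCap, DeviceID, IMEI, Region, SIM, TowerID} — all of the relation — so {DeviceID, TowerID} is a candidate key.
{IMEI, TowerID}⁺ = {BillingCycle, Carrier, DataCap, DeviceID, IMEI, Region, SIM, TowerID} — all of the relation — so {IMEI, TowerID} is a candidate key.
These are minimal and exhaustive — every other superkey contains one of them.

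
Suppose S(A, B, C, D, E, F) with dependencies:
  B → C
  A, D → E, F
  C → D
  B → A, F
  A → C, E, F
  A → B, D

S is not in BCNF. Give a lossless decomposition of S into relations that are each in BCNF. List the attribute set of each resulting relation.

{A, B, C, E, F}; {C, D}

Candidate keys of the original relation: {A}, {B}.
{A, B, C, D, E, F}: {C} determines {C, D} here but is not a superkey — split on C → D, giving {C, D} and {A, B, C, E, F}.
{C, D} has no BCNF violation.
{A, B, C, E, F} has no BCNF violation.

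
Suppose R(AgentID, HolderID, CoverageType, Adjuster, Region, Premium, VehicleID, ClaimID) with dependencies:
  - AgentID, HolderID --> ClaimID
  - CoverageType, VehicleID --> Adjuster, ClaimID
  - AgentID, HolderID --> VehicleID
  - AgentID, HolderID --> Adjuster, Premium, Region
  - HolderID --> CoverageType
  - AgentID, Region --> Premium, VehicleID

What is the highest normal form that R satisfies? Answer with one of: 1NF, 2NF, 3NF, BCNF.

1NF

Candidate key: {AgentID, HolderID}. Prime attributes: {AgentID, HolderID}.
CoverageType, VehicleID --> Adjuster, ClaimID breaks BCNF: {CoverageType, VehicleID}⁺ = {Adjuster, ClaimID, CoverageType, VehicleID}, so {CoverageType, VehicleID} is not a superkey.
CoverageType, VehicleID --> Adjuster, ClaimID has non-prime {Adjuster, ClaimID} on the right and a non-superkey on the left, so 3NF fails.
Since {HolderID} ⊂ {AgentID, HolderID} and {HolderID}⁺ ⊇ {CoverageType} with {CoverageType} non-prime, there is a partial dependency; 2NF fails.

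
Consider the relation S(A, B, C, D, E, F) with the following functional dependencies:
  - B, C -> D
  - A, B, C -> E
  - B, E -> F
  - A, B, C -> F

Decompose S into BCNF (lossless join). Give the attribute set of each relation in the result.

{A, B, C, E}; {B, C, D}; {B, E, F}

Candidate key of the original relation: {A, B, C}.
{A, B, C, D, E, F}: {B, C} determines {B, C, D} here but is not a superkey — split on B, C -> D, giving {B, C, D} and {A, B, C, E, F}.
{B, C, D} is in BCNF.
{A, B, C, E, F}: {B, E} determines {B, E, F} here but is not a superkey — split on B, E -> F, giving {B, E, F} and {A, B, C, E}.
{B, E, F} is in BCNF.
{A, B, C, E} is in BCNF.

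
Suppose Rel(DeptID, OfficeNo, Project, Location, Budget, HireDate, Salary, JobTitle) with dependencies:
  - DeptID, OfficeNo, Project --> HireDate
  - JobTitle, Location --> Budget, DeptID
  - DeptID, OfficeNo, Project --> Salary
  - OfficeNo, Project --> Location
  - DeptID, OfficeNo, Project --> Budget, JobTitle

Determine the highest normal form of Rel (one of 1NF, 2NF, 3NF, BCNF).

Candidate keys: {DeptID, OfficeNo, Project}, {JobTitle, OfficeNo, Project}. Prime attributes: {DeptID, JobTitle, OfficeNo, Project}.
For JobTitle, Location --> Budget, DeptID we have {JobTitle, Location}⁺ = {Budget, DeptID, JobTitle, Location}; {JobTitle, Location} is not a superkey, so BCNF fails.
Because {Budget} is non-prime and the left side of JobTitle, Location --> Budget, DeptID is not a superkey, the relation is not in 3NF.
Since {OfficeNo, Project} ⊂ {DeptID, OfficeNo, Project} and {OfficeNo, Project}⁺ ⊇ {Location} with {Location} non-prime, there is a partial dependency; 2NF fails.

1NF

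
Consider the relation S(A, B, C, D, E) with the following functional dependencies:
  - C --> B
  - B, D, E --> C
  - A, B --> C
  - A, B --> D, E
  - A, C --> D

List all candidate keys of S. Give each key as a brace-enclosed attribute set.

No FD produces {A}, so it must be in every candidate key.
{A, B}⁺ = {A, B, C, D, E}, which is every attribute, so {A, B} is a candidate key.
{A, C}⁺ = {A, B, C, D, E}, which is every attribute, so {A, C} is a candidate key.
Any other superkey properly contains one of these, so there are no further candidate keys.

{A, B}, {A, C}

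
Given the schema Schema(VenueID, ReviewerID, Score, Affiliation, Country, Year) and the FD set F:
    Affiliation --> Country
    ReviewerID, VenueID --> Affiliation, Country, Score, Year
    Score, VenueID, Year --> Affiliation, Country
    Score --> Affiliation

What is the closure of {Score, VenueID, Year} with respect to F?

{Affiliation, Country, Score, VenueID, Year}

Start with {Score, VenueID, Year}.
Score, VenueID, Year --> Affiliation, Country applies; add {Affiliation, Country} → now {Affiliation, Country, Score, VenueID, Year}.
No further FD applies.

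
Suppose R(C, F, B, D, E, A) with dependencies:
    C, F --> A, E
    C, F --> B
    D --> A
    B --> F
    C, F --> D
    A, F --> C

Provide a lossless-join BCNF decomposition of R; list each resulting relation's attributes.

{A, D}; {B, C, D, E}; {B, F}

Candidate keys of the original relation: {A, B}, {A, F}, {B, C}, {B, D}, {C, F}, {D, F}.
{A, B, C, D, E, F}: {D} determines {A, D} here but is not a superkey — split on D --> A, giving {A, D} and {B, C, D, E, F}.
{A, D} has no BCNF violation.
{B, C, D, E, F}: {B} determines {B, F} here but is not a superkey — split on B --> F, giving {B, F} and {B, C, D, E}.
{B, F} has no BCNF violation.
{B, C, D, E} has no BCNF violation.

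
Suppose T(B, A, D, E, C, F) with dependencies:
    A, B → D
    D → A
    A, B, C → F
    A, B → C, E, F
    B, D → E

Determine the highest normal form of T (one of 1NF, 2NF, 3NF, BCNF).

3NF

Candidate keys: {A, B}, {B, D}. Prime attributes: {A, B, D}.
D → A breaks BCNF: {D}⁺ = {A, D}, so {D} is not a superkey.
Since {A} ⊆ prime attributes and every other non-superkey FD also has a prime right side, the schema is in 3NF.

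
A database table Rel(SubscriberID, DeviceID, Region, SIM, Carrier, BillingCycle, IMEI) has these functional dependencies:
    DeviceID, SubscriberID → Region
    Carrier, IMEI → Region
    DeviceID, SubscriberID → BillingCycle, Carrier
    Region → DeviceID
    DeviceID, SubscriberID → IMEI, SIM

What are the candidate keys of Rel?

{SubscriberID} never appears on the right of any FD, so every key must include it.
{DeviceID, SubscriberID}⁺ = {BillingCycle, Carrier, DeviceID, IMEI, Region, SIM, SubscriberID} — all of the relation — so {DeviceID, SubscriberID} is a candidate key.
{Region, SubscriberID}⁺ = {BillingCycle, Carrier, DeviceID, IMEI, Region, SIM, SubscriberID} — all of the relation — so {Region, SubscriberID} is a candidate key.
{Carrier, IMEI, SubscriberID}⁺ = {BillingCycle, Carrier, DeviceID, IMEI, Region, SIM, SubscriberID} — all of the relation — so {Carrier, IMEI, SubscriberID} is a candidate key.
Any other superkey properly contains one of these, so there are no further candidate keys.

{Carrier, IMEI, SubscriberID}, {DeviceID, SubscriberID}, {Region, SubscriberID}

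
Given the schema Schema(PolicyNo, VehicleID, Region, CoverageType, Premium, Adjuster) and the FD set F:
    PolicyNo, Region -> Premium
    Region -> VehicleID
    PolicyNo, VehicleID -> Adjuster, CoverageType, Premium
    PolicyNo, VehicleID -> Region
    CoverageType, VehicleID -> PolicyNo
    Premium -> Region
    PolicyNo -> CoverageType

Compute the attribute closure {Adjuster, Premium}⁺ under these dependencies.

{Adjuster, Premium, Region, VehicleID}

Start with {Adjuster, Premium}.
Premium -> Region applies; add {Region} → now {Adjuster, Premium, Region}.
Region -> VehicleID applies; add {VehicleID} → now {Adjuster, Premium, Region, VehicleID}.
No further FD applies.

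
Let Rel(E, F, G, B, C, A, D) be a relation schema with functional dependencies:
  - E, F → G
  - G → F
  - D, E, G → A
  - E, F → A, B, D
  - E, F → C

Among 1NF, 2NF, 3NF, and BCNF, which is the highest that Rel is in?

3NF

Candidate keys: {E, F}, {E, G}. Prime attributes: {E, F, G}.
G → F breaks BCNF: {G}⁺ = {F, G}, so {G} is not a superkey.
Its right-hand attributes {F} are all prime, as are those of every other non-superkey FD — the relation is in 3NF.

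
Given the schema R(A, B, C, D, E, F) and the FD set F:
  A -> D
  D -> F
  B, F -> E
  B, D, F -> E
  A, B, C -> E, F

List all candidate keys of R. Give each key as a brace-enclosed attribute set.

No FD produces {A, B, C}, so they must be in every candidate key.
{A, B, C}⁺ = {A, B, C, D, E, F} — all of the relation — so {A, B, C} is a candidate key.
No smaller or unrelated set reaches every attribute, so there are no other keys.

{A, B, C}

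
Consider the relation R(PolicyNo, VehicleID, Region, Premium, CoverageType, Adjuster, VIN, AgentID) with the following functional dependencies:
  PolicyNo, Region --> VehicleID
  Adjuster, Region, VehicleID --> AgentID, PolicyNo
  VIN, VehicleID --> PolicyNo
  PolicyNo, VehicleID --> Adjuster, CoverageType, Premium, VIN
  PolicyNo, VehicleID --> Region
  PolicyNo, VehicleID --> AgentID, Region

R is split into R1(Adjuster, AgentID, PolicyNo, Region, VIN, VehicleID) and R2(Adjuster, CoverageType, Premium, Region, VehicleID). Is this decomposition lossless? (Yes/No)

R1 ∩ R2 = {Adjuster, Region, VehicleID}; its closure under F is {Adjuster, AgentID, CoverageType, PolicyNo, Premium, Region, VIN, VehicleID}.
This includes all of R1, so the common attributes are a superkey of R1 — the join is lossless.

Yes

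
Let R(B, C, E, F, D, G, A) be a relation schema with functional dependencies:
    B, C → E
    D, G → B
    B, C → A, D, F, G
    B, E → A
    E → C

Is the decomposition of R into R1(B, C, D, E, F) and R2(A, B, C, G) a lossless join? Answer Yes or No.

Common attributes: {B, C}; their closure is {A, B, C, D, E, F, G}.
Since R1 ⊆ {A, B, C, D, E, F, G}, the intersection is a superkey of R1; the decomposition is lossless.

Yes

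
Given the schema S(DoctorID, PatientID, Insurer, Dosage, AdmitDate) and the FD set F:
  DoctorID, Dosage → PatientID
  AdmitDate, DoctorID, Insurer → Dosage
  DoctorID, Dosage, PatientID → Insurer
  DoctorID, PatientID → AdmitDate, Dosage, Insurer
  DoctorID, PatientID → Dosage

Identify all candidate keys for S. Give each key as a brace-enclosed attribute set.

{DoctorID} never appears on the right of any FD, so every key must include it.
{DoctorID, Dosage} is a candidate key since {DoctorID, Dosage}⁺ = {AdmitDate, DoctorID, Dosage, Insurer, PatientID} covers every attribute.
{DoctorID, PatientID} is a candidate key since {DoctorID, PatientID}⁺ = {AdmitDate, DoctorID, Dosage, Insurer, PatientID} covers every attribute.
{AdmitDate, DoctorID, Insurer} is a candidate key since {AdmitDate, DoctorID, Insurer}⁺ = {AdmitDate, DoctorID, Dosage, Insurer, PatientID} covers every attribute.
No proper subset of any of these is a key, and no other minimal superkey exists.

{AdmitDate, DoctorID, Insurer}, {DoctorID, Dosage}, {DoctorID, PatientID}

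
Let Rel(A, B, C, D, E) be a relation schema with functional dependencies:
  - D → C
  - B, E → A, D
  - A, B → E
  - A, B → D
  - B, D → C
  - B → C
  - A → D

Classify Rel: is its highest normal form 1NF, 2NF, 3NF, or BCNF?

Candidate keys: {A, B}, {B, E}. Prime attributes: {A, B, E}.
D → C: {D}⁺ = {C, D}, which is not all of the attributes, so the left side is not a superkey — BCNF is violated.
D → C has non-prime {C} on the right and a non-superkey on the left, so 3NF fails.
{A} is a proper subset of the key {A, B}, and {A}⁺ contains the non-prime attributes {C, D} — a partial dependency, so 2NF is violated.

1NF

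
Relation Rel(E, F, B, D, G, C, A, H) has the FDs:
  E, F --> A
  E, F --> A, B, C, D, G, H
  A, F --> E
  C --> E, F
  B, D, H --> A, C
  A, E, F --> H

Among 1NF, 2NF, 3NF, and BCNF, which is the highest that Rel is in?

Candidate keys: {A, F}, {B, D, H}, {C}, {E, F}. Prime attributes: {A, B, C, D, E, F, H}.
Every FD has a superkey on the left, so the relation is in BCNF.

BCNF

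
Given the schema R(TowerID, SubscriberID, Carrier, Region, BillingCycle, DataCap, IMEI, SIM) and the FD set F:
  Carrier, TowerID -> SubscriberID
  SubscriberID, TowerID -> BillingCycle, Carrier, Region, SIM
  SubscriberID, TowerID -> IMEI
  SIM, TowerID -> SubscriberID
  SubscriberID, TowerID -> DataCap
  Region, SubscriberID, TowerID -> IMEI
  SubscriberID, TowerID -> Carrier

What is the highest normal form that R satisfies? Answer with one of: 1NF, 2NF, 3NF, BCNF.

Candidate keys: {Carrier, TowerID}, {SIM, TowerID}, {SubscriberID, TowerID}. Prime attributes: {Carrier, SIM, SubscriberID, TowerID}.
Each dependency's left side is a superkey — BCNF holds.

BCNF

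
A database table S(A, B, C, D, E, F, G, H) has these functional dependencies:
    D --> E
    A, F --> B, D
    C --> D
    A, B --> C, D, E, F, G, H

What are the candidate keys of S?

{A} never appears on the right of any FD, so every key must include it.
{A, B} is a candidate key since {A, B}⁺ = {A, B, C, D, E, F, G, H} covers every attribute.
{A, F} is a candidate key since {A, F}⁺ = {A, B, C, D, E, F, G, H} covers every attribute.
No proper subset of any of these is a key, and no other minimal superkey exists.

{A, B}, {A, F}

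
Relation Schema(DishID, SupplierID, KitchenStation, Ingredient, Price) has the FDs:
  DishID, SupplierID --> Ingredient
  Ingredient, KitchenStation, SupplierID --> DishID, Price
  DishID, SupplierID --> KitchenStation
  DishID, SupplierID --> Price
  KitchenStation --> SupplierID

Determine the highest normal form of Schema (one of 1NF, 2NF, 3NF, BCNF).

Candidate keys: {DishID, KitchenStation}, {DishID, SupplierID}, {Ingredient, KitchenStation}. Prime attributes: {DishID, Ingredient, KitchenStation, SupplierID}.
For KitchenStation --> SupplierID we have {KitchenStation}⁺ = {KitchenStation, SupplierID}; {KitchenStation} is not a superkey, so BCNF fails.
Since {SupplierID} ⊆ prime attributes and every other non-superkey FD also has a prime right side, the schema is in 3NF.

3NF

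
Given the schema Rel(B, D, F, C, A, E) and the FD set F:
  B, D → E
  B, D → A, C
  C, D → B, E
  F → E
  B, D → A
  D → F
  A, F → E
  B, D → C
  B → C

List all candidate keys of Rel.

{B, D}, {C, D}

Attributes never on any right-hand side: {D} — every candidate key must contain it.
{B, D}⁺ = {A, B, C, D, E, F} — all of the relation — so {B, D} is a candidate key.
{C, D}⁺ = {A, B, C, D, E, F} — all of the relation — so {C, D} is a candidate key.
These are minimal and exhaustive — every other superkey contains one of them.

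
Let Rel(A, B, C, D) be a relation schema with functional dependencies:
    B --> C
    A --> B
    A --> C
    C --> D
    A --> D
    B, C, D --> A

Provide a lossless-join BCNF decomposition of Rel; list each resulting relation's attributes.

{A, B, C}; {C, D}

Candidate keys of the original relation: {A}, {B}.
Within {A, B, C, D}: {C}⁺ ∩ {A, B, C, D} = {C, D}, not the whole set, so C --> D violates BCNF; decompose into {C, D} and {A, B, C}.
{C, D} has no BCNF violation.
{A, B, C} has no BCNF violation.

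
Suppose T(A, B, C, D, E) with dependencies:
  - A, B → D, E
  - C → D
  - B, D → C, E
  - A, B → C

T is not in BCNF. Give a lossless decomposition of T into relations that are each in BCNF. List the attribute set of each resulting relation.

Candidate key of the original relation: {A, B}.
In {A, B, C, D, E}, {C} is not a superkey ({C}⁺ restricted to this set is {C, D}), so split on C → D into {C, D} and {A, B, C, E}.
{C, D} is in BCNF.
In {A, B, C, E}, {B, C} is not a superkey ({B, C}⁺ restricted to this set is {B, C, E}), so split on B, C → E into {B, C, E} and {A, B, C}.
{B, C, E} is in BCNF.
{A, B, C} is in BCNF.

{A, B, C}; {B, C, E}; {C, D}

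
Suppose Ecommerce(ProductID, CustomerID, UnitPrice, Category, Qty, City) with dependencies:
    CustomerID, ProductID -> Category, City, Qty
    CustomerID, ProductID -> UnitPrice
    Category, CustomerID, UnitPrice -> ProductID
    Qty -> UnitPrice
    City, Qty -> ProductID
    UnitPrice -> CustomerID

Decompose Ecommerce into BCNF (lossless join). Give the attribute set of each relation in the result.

Candidate keys of the original relation: {Category, Qty}, {Category, UnitPrice}, {City, Qty}, {CustomerID, ProductID}, {ProductID, Qty}, {ProductID, UnitPrice}.
{Category, City, CustomerID, ProductID, Qty, UnitPrice}: {Qty} determines {CustomerID, Qty, UnitPrice} here but is not a superkey — split on Qty -> CustomerID, UnitPrice, giving {CustomerID, Qty, UnitPrice} and {Category, City, ProductID, Qty}.
{CustomerID, Qty, UnitPrice}: {UnitPrice} determines {CustomerID, UnitPrice} here but is not a superkey — split on UnitPrice -> CustomerID, giving {CustomerID, UnitPrice} and {Qty, UnitPrice}.
{CustomerID, UnitPrice} has no BCNF violation.
{Qty, UnitPrice} has no BCNF violation.
{Category, City, ProductID, Qty} has no BCNF violation.

{Category, City, ProductID, Qty}; {CustomerID, UnitPrice}; {Qty, UnitPrice}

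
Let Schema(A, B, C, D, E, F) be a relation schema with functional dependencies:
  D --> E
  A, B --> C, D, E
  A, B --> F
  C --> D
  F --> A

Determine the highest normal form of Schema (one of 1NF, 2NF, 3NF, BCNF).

2NF

Candidate keys: {A, B}, {B, F}. Prime attributes: {A, B, F}.
D --> E breaks BCNF: {D}⁺ = {D, E}, so {D} is not a superkey.
D --> E has non-prime {E} on the right and a non-superkey on the left, so 3NF fails.
Checking every proper subset of each key, none determines a non-prime attribute — 2NF is satisfied.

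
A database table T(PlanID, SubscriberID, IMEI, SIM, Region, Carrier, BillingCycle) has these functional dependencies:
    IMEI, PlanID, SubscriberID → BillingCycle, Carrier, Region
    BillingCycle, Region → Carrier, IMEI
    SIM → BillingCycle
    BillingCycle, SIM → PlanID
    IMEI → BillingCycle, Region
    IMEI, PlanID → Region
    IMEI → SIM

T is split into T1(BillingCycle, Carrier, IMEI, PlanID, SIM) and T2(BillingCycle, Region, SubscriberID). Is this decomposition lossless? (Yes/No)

No

T1 ∩ T2 = {BillingCycle}; its closure under F is {BillingCycle}.
T1 ⊄ {BillingCycle} and T2 ⊄ {BillingCycle}, so the split is lossy.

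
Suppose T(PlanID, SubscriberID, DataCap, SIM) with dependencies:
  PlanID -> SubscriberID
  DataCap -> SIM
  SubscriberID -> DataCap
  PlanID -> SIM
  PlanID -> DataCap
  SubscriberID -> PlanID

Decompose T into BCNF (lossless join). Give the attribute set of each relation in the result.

Candidate keys of the original relation: {PlanID}, {SubscriberID}.
In {DataCap, PlanID, SIM, SubscriberID}, {DataCap} is not a superkey ({DataCap}⁺ restricted to this set is {DataCap, SIM}), so split on DataCap -> SIM into {DataCap, SIM} and {DataCap, PlanID, SubscriberID}.
{DataCap, SIM} is in BCNF.
{DataCap, PlanID, SubscriberID} is in BCNF.

{DataCap, PlanID, SubscriberID}; {DataCap, SIM}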